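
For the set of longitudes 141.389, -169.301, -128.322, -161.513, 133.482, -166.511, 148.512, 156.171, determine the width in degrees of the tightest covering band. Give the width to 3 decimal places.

98.196°

Sort the longitudes: -169.301°, -166.511°, -161.513°, -128.322°, +133.482°, +141.389°, +148.512°, +156.171°.
Eastward gaps between consecutive values (wrapping around): 2.790°, 4.998°, 33.191°, 261.804°, 7.907°, 7.123°, 7.659°, 34.528°.
Largest gap = 261.804° ⇒ minimal covering band is its complement: 360° − 261.804° = 98.196°.
Band runs from +133.482° eastward to -128.322°, crossing the antimeridian.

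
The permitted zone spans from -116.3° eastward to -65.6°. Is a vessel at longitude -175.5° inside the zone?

No

Band width going east from -116.3° to -65.6°: ((-65.6 − -116.3) mod 360) = 50.7°.
Offset of -175.5° east of the west edge: ((-175.5 − -116.3) mod 360) = 300.8°.
300.8° > 50.7° ⇒ outside.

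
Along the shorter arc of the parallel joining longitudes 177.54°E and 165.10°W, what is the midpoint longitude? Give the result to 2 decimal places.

Signed shortest Δλ from +177.54° to -165.10° is +17.36°.
Midpoint longitude = +177.54° + (+17.36°)/2 = +177.54° + 8.68° = +186.22°.
Normalise into (−180°, 180°]: -173.78°.
(The naïve average (+177.54 + -165.10)/2 = 6.22° is on the wrong side of the globe.)

173.78°W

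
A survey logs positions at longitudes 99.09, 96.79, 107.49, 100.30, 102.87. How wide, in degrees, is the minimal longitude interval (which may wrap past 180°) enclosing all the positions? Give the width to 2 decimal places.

Sort the longitudes: +96.79°, +99.09°, +100.30°, +102.87°, +107.49°.
Eastward gaps between consecutive values (wrapping around): 2.30°, 1.21°, 2.57°, 4.62°, 349.30°.
Largest gap = 349.30° ⇒ minimal covering band is its complement: 360° − 349.30° = 10.70°.
Band runs from +96.79° eastward to +107.49°.

10.70°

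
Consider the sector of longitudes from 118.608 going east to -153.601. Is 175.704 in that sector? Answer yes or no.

Yes

Band width going east from +118.608° to -153.601°: ((-153.601 − 118.608) mod 360) = 87.791°.
Offset of +175.704° east of the west edge: ((175.704 − 118.608) mod 360) = 57.096°.
57.096° ≤ 87.791° ⇒ inside.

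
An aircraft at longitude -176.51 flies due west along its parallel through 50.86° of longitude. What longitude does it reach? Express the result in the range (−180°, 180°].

Start at -176.51°; shift −50.86° → -227.37°.
-227.37° lies outside (−180°, 180°]; add 360° → +132.63°.

+132.63°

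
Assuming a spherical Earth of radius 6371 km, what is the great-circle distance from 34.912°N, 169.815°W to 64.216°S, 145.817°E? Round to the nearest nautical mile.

6310 nmi

Δλ = 145.817 − -169.815 = 315.632°; wrapped into (−180°, 180°]: -44.368°.
Δφ = -64.216 − 34.912 = -99.128°.
a = sin²(Δφ/2) + cos φ₁ · cos φ₂ · sin²(Δλ/2) = 0.630174.
c = 2·atan2(√a, √(1−a)) = 1.83418 rad → d = 6371·c ≈ 11685.55 km ≈ 6309.69 nmi.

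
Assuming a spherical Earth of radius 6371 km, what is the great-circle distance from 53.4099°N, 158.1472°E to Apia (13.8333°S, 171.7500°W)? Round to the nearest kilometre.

Δλ = -171.7500 − 158.1472 = -329.8972°; wrapped into (−180°, 180°]: 30.1028°.
Δφ = -13.8333 − 53.4099 = -67.2432°.
a = sin²(Δφ/2) + cos φ₁ · cos φ₂ · sin²(Δλ/2) = 0.345622.
c = 2·atan2(√a, √(1−a)) = 1.25691 rad → d = 6371·c ≈ 8007.78 km.

8008 km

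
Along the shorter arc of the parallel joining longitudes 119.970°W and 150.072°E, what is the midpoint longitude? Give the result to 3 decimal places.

Signed shortest Δλ from -119.970° to +150.072° is -89.958°.
Midpoint longitude = -119.970° + (-89.958°)/2 = -119.970° − 44.979° = -164.949°.
(The naïve average (-119.970 + +150.072)/2 = 15.051° is on the wrong side of the globe.)

164.949°W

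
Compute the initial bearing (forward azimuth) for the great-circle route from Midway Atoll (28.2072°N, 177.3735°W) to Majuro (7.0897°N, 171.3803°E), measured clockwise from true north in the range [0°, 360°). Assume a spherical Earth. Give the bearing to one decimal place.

Δλ = 171.3803 − -177.3735 = 348.7538°; wrapped into (−180°, 180°]: -11.2462°.
θ = atan2( sin Δλ · cos φ₂ , cos φ₁ · sin φ₂ − sin φ₁ · cos φ₂ · cos Δλ )
  = atan2(-0.19353, -0.35128) = -151.148° → normalised to [0°, 360°): 208.852°.

208.9°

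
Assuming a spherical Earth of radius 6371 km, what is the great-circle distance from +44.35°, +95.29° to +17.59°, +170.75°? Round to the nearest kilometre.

7508 km

Δλ = 170.75 − 95.29 = 75.46°.
Δφ = 17.59 − 44.35 = -26.76°.
a = sin²(Δφ/2) + cos φ₁ · cos φ₂ · sin²(Δλ/2) = 0.308808.
c = 2·atan2(√a, √(1−a)) = 1.17842 rad → d = 6371·c ≈ 7507.72 km.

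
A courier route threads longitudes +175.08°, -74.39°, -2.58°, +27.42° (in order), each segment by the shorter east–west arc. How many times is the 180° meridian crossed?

Leg 1: +175.08° → -74.39°, shortest Δλ = 110.53° (east) — crosses 180°.
Leg 2: -74.39° → -2.58°, shortest Δλ = 71.81° (east) — does not cross 180°.
Leg 3: -2.58° → +27.42°, shortest Δλ = 30.0° (east) — does not cross 180°.
Total crossings: 1.

1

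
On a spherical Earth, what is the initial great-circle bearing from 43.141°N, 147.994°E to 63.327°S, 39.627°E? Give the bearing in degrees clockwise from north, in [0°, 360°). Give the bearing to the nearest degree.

Δλ = 39.627 − 147.994 = -108.367°.
θ = atan2( sin Δλ · cos φ₂ , cos φ₁ · sin φ₂ − sin φ₁ · cos φ₂ · cos Δλ )
  = atan2(-0.42603, -0.55530) = -142.504° → normalised to [0°, 360°): 217.496°.

217°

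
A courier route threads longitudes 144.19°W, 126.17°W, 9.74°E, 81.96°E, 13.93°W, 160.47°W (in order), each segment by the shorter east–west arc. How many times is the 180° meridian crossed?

Leg 1: -144.19° → -126.17°, shortest Δλ = 18.02° (east) — does not cross 180°.
Leg 2: -126.17° → +9.74°, shortest Δλ = 135.91° (east) — does not cross 180°.
Leg 3: +9.74° → +81.96°, shortest Δλ = 72.22° (east) — does not cross 180°.
Leg 4: +81.96° → -13.93°, shortest Δλ = -95.89° (west) — does not cross 180°.
Leg 5: -13.93° → -160.47°, shortest Δλ = -146.54° (west) — does not cross 180°.
Total crossings: 0.

0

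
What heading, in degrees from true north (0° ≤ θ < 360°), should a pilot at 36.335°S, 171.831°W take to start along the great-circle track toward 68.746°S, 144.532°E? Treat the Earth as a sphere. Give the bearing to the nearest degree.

203°

Δλ = 144.532 − -171.831 = 316.363°; wrapped into (−180°, 180°]: -43.637°.
θ = atan2( sin Δλ · cos φ₂ , cos φ₁ · sin φ₂ − sin φ₁ · cos φ₂ · cos Δλ )
  = atan2(-0.25016, -0.59533) = -157.208° → normalised to [0°, 360°): 202.792°.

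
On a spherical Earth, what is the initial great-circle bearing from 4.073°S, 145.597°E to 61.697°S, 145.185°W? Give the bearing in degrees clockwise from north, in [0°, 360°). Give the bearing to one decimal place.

Δλ = -145.185 − 145.597 = -290.782°; wrapped into (−180°, 180°]: 69.218°.
θ = atan2( sin Δλ · cos φ₂ , cos φ₁ · sin φ₂ − sin φ₁ · cos φ₂ · cos Δλ )
  = atan2(0.44329, -0.86628) = 152.901° → normalised to [0°, 360°): 152.901°.

152.9°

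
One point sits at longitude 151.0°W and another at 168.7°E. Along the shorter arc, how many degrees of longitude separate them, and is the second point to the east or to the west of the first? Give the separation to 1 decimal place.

40.3° west

Raw difference: 168.7 − -151.0 = 319.7°.
Normalise into (−180°, 180°]: 319.7° − 360° = -40.3°.
Negative ⇒ the second point lies to the west; separation 40.3°.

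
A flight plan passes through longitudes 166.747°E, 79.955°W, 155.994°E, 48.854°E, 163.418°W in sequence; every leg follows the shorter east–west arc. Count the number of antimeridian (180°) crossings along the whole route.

3

Leg 1: +166.747° → -79.955°, shortest Δλ = 113.298° (east) — crosses 180°.
Leg 2: -79.955° → +155.994°, shortest Δλ = -124.051° (west) — crosses 180°.
Leg 3: +155.994° → +48.854°, shortest Δλ = -107.14° (west) — does not cross 180°.
Leg 4: +48.854° → -163.418°, shortest Δλ = 147.728° (east) — crosses 180°.
Total crossings: 3.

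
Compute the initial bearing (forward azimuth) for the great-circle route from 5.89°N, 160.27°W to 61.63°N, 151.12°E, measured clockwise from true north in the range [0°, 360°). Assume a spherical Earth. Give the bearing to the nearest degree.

Δλ = 151.12 − -160.27 = 311.39°; wrapped into (−180°, 180°]: -48.61°.
θ = atan2( sin Δλ · cos φ₂ , cos φ₁ · sin φ₂ − sin φ₁ · cos φ₂ · cos Δλ )
  = atan2(-0.35648, 0.84301) = -22.922° → normalised to [0°, 360°): 337.078°.

337°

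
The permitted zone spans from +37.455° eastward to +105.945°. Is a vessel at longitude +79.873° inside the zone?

Band width going east from +37.455° to +105.945°: ((105.945 − 37.455) mod 360) = 68.490°.
Offset of +79.873° east of the west edge: ((79.873 − 37.455) mod 360) = 42.418°.
42.418° ≤ 68.490° ⇒ inside.

Yes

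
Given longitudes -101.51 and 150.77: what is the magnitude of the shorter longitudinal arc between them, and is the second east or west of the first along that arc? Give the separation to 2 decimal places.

107.72° west

Raw difference: 150.77 − -101.51 = 252.28°.
Normalise into (−180°, 180°]: 252.28° − 360° = -107.72°.
Negative ⇒ the second point lies to the west; separation 107.72°.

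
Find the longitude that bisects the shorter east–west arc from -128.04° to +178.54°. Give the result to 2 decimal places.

-154.75°

Signed shortest Δλ from -128.04° to +178.54° is -53.42°.
Midpoint longitude = -128.04° + (-53.42°)/2 = -128.04° − 26.71° = -154.75°.
(The naïve average (-128.04 + +178.54)/2 = 25.25° is on the wrong side of the globe.)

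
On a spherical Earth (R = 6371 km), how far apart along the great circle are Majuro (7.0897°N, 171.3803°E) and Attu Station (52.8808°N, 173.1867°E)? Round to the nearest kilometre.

Δλ = 173.1867 − 171.3803 = 1.8064°.
Δφ = 52.8808 − 7.0897 = 45.7911°.
a = sin²(Δφ/2) + cos φ₁ · cos φ₂ · sin²(Δλ/2) = 0.151511.
c = 2·atan2(√a, √(1−a)) = 0.79962 rad → d = 6371·c ≈ 5094.38 km.

5094 km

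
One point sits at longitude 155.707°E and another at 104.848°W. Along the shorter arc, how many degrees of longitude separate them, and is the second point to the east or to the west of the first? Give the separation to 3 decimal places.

Raw difference: -104.848 − 155.707 = -260.555°.
Normalise into (−180°, 180°]: -260.555° + 360° = 99.445°.
Positive ⇒ the second point lies to the east; separation 99.445°.

99.445° east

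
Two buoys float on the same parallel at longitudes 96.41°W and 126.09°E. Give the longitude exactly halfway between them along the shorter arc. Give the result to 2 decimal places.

Signed shortest Δλ from -96.41° to +126.09° is -137.50°.
Midpoint longitude = -96.41° + (-137.50°)/2 = -96.41° − 68.75° = -165.16°.
(The naïve average (-96.41 + +126.09)/2 = 14.84° is on the wrong side of the globe.)

165.16°W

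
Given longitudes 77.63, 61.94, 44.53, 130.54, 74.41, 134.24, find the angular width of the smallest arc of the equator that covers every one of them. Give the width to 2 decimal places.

Sort the longitudes: +44.53°, +61.94°, +74.41°, +77.63°, +130.54°, +134.24°.
Eastward gaps between consecutive values (wrapping around): 17.41°, 12.47°, 3.22°, 52.91°, 3.70°, 270.29°.
Largest gap = 270.29° ⇒ minimal covering band is its complement: 360° − 270.29° = 89.71°.
Band runs from +44.53° eastward to +134.24°.

89.71°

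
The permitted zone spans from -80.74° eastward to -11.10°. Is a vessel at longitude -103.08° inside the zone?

Band width going east from -80.74° to -11.10°: ((-11.10 − -80.74) mod 360) = 69.64°.
Offset of -103.08° east of the west edge: ((-103.08 − -80.74) mod 360) = 337.66°.
337.66° > 69.64° ⇒ outside.

No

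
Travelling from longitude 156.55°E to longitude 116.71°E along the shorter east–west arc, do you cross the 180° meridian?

No

Signed shortest Δλ = ((116.71 − 156.55 + 180) mod 360) − 180 = -39.84°.
Going west by 39.84° from +156.55° reaches +116.71° without touching 180°.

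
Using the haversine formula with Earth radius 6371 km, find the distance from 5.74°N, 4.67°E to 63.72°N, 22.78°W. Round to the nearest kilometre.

Δλ = -22.78 − 4.67 = -27.45°.
Δφ = 63.72 − 5.74 = 57.98°.
a = sin²(Δφ/2) + cos φ₁ · cos φ₂ · sin²(Δλ/2) = 0.259692.
c = 2·atan2(√a, √(1−a)) = 1.06944 rad → d = 6371·c ≈ 6813.39 km.

6813 km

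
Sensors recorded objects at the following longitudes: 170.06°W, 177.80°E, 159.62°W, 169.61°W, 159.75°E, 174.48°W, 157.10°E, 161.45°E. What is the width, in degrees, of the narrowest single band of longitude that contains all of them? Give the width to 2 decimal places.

43.28°

Sort the longitudes: -174.48°, -170.06°, -169.61°, -159.62°, +157.10°, +159.75°, +161.45°, +177.80°.
Eastward gaps between consecutive values (wrapping around): 4.42°, 0.45°, 9.99°, 316.72°, 2.65°, 1.70°, 16.35°, 7.72°.
Largest gap = 316.72° ⇒ minimal covering band is its complement: 360° − 316.72° = 43.28°.
Band runs from +157.10° eastward to -159.62°, crossing the antimeridian.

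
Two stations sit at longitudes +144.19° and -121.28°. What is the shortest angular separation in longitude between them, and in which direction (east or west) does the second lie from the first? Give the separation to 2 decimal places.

Raw difference: -121.28 − 144.19 = -265.47°.
Normalise into (−180°, 180°]: -265.47° + 360° = 94.53°.
Positive ⇒ the second point lies to the east; separation 94.53°.

94.53° east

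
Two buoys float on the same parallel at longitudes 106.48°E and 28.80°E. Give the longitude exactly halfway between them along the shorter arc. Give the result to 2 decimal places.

Signed shortest Δλ from +106.48° to +28.80° is -77.68°.
Midpoint longitude = +106.48° + (-77.68°)/2 = +106.48° − 38.84° = +67.64°.

67.64°E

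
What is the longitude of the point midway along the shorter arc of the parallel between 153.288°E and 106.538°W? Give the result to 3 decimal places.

156.625°W

Signed shortest Δλ from +153.288° to -106.538° is +100.174°.
Midpoint longitude = +153.288° + (+100.174°)/2 = +153.288° + 50.087° = +203.375°.
Normalise into (−180°, 180°]: -156.625°.
(The naïve average (+153.288 + -106.538)/2 = 23.375° is on the wrong side of the globe.)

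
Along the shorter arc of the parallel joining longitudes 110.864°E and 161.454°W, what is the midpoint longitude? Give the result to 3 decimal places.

Signed shortest Δλ from +110.864° to -161.454° is +87.682°.
Midpoint longitude = +110.864° + (+87.682°)/2 = +110.864° + 43.841° = +154.705°.
(The naïve average (+110.864 + -161.454)/2 = -25.295° is on the wrong side of the globe.)

154.705°E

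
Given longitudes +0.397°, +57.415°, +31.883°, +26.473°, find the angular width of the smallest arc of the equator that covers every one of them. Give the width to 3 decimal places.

57.018°

Sort the longitudes: +0.397°, +26.473°, +31.883°, +57.415°.
Eastward gaps between consecutive values (wrapping around): 26.076°, 5.410°, 25.532°, 302.982°.
Largest gap = 302.982° ⇒ minimal covering band is its complement: 360° − 302.982° = 57.018°.
Band runs from +0.397° eastward to +57.415°.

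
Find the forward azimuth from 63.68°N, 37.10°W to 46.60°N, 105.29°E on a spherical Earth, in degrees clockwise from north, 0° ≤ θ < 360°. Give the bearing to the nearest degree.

Δλ = 105.29 − -37.10 = 142.39°.
θ = atan2( sin Δλ · cos φ₂ , cos φ₁ · sin φ₂ − sin φ₁ · cos φ₂ · cos Δλ )
  = atan2(0.41932, 0.81002) = 27.369° → normalised to [0°, 360°): 27.369°.

27°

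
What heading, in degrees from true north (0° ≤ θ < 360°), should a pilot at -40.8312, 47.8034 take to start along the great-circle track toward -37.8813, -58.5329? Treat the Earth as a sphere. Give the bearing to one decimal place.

Δλ = -58.5329 − 47.8034 = -106.3363°.
θ = atan2( sin Δλ · cos φ₂ , cos φ₁ · sin φ₂ − sin φ₁ · cos φ₂ · cos Δλ )
  = atan2(-0.75742, -0.60975) = -128.835° → normalised to [0°, 360°): 231.165°.

231.2°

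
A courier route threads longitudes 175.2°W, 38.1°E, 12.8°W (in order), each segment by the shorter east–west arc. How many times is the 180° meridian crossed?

Leg 1: -175.2° → +38.1°, shortest Δλ = -146.7° (west) — crosses 180°.
Leg 2: +38.1° → -12.8°, shortest Δλ = -50.9° (west) — does not cross 180°.
Total crossings: 1.

1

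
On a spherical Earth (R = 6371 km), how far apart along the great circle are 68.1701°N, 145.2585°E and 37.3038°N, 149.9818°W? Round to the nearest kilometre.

Δλ = -149.9818 − 145.2585 = -295.2403°; wrapped into (−180°, 180°]: 64.7597°.
Δφ = 37.3038 − 68.1701 = -30.8663°.
a = sin²(Δφ/2) + cos φ₁ · cos φ₂ · sin²(Δλ/2) = 0.155645.
c = 2·atan2(√a, √(1−a)) = 0.81109 rad → d = 6371·c ≈ 5167.44 km.

5167 km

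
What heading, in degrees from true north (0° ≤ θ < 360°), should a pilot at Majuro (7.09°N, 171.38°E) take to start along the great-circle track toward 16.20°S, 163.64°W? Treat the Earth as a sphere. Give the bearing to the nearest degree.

Δλ = -163.64 − 171.38 = -335.02°; wrapped into (−180°, 180°]: 24.98°.
θ = atan2( sin Δλ · cos φ₂ , cos φ₁ · sin φ₂ − sin φ₁ · cos φ₂ · cos Δλ )
  = atan2(0.40553, -0.38430) = 133.460° → normalised to [0°, 360°): 133.460°.

133°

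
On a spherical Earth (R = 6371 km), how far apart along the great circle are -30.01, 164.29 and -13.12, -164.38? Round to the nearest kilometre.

3725 km

Δλ = -164.38 − 164.29 = -328.67°; wrapped into (−180°, 180°]: 31.33°.
Δφ = -13.12 − -30.01 = 16.89°.
a = sin²(Δφ/2) + cos φ₁ · cos φ₂ · sin²(Δλ/2) = 0.083053.
c = 2·atan2(√a, √(1−a)) = 0.58467 rad → d = 6371·c ≈ 3724.92 km.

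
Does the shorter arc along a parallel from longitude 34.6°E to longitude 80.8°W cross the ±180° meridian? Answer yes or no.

No

Signed shortest Δλ = ((-80.8 − 34.6 + 180) mod 360) − 180 = -115.4°.
Going west by 115.4° from +34.6° reaches -80.8° without touching 180°.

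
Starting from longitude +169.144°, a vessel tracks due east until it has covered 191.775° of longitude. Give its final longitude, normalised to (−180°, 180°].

Start at +169.144°; shift +191.775° → +360.919°.
+360.919° lies outside (−180°, 180°]; subtract 360° → +0.919°.

+0.919°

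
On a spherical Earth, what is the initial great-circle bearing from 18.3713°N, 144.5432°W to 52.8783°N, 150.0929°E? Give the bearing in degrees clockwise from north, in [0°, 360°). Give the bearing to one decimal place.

Δλ = 150.0929 − -144.5432 = 294.6361°; wrapped into (−180°, 180°]: -65.3639°.
θ = atan2( sin Δλ · cos φ₂ , cos φ₁ · sin φ₂ − sin φ₁ · cos φ₂ · cos Δλ )
  = atan2(-0.54857, 0.67743) = -39.000° → normalised to [0°, 360°): 321.000°.

321.0°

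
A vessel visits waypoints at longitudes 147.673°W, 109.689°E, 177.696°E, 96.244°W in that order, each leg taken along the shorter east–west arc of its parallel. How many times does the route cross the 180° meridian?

2

Leg 1: -147.673° → +109.689°, shortest Δλ = -102.638° (west) — crosses 180°.
Leg 2: +109.689° → +177.696°, shortest Δλ = 68.007° (east) — does not cross 180°.
Leg 3: +177.696° → -96.244°, shortest Δλ = 86.06° (east) — crosses 180°.
Total crossings: 2.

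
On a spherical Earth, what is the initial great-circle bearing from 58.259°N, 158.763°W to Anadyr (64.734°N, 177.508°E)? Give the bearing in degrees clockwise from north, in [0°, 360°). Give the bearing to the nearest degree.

Δλ = 177.508 − -158.763 = 336.271°; wrapped into (−180°, 180°]: -23.729°.
θ = atan2( sin Δλ · cos φ₂ , cos φ₁ · sin φ₂ − sin φ₁ · cos φ₂ · cos Δλ )
  = atan2(-0.17176, 0.14346) = -50.130° → normalised to [0°, 360°): 309.870°.

310°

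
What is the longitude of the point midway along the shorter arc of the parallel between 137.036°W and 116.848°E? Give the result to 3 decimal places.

Signed shortest Δλ from -137.036° to +116.848° is -106.116°.
Midpoint longitude = -137.036° + (-106.116°)/2 = -137.036° − 53.058° = -190.094°.
Normalise into (−180°, 180°]: +169.906°.
(The naïve average (-137.036 + +116.848)/2 = -10.094° is on the wrong side of the globe.)

169.906°E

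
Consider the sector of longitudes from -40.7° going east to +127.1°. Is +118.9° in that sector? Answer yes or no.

Yes

Band width going east from -40.7° to +127.1°: ((127.1 − -40.7) mod 360) = 167.8°.
Offset of +118.9° east of the west edge: ((118.9 − -40.7) mod 360) = 159.6°.
159.6° ≤ 167.8° ⇒ inside.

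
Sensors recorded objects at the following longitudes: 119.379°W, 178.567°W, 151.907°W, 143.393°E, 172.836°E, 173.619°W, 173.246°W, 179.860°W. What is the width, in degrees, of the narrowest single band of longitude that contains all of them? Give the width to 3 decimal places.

Sort the longitudes: -179.860°, -178.567°, -173.619°, -173.246°, -151.907°, -119.379°, +143.393°, +172.836°.
Eastward gaps between consecutive values (wrapping around): 1.293°, 4.948°, 0.373°, 21.339°, 32.528°, 262.772°, 29.443°, 7.304°.
Largest gap = 262.772° ⇒ minimal covering band is its complement: 360° − 262.772° = 97.228°.
Band runs from +143.393° eastward to -119.379°, crossing the antimeridian.

97.228°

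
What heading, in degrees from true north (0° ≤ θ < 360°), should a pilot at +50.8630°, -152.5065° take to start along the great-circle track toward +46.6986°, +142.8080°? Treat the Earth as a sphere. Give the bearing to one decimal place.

290.5°

Δλ = 142.8080 − -152.5065 = 295.3145°; wrapped into (−180°, 180°]: -64.6855°.
θ = atan2( sin Δλ · cos φ₂ , cos φ₁ · sin φ₂ − sin φ₁ · cos φ₂ · cos Δλ )
  = atan2(-0.61998, 0.23188) = -69.493° → normalised to [0°, 360°): 290.507°.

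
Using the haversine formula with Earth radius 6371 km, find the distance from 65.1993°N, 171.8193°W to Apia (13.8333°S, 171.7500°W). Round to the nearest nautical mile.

Δλ = -171.7500 − -171.8193 = 0.0693°.
Δφ = -13.8333 − 65.1993 = -79.0326°.
a = sin²(Δφ/2) + cos φ₁ · cos φ₂ · sin²(Δλ/2) = 0.404875.
c = 2·atan2(√a, √(1−a)) = 1.37938 rad → d = 6371·c ≈ 8788.03 km ≈ 4745.15 nmi.

4745 nmi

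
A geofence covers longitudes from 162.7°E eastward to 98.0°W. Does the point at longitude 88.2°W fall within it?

No

Band width going east from +162.7° to -98.0°: ((-98.0 − 162.7) mod 360) = 99.3°.
Offset of -88.2° east of the west edge: ((-88.2 − 162.7) mod 360) = 109.1°.
109.1° > 99.3° ⇒ outside.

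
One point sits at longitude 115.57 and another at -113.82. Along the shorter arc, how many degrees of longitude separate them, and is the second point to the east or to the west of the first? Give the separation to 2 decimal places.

Raw difference: -113.82 − 115.57 = -229.39°.
Normalise into (−180°, 180°]: -229.39° + 360° = 130.61°.
Positive ⇒ the second point lies to the east; separation 130.61°.

130.61° east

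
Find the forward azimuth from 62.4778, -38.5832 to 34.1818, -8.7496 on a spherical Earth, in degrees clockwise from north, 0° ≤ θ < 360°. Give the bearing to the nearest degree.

132°

Δλ = -8.7496 − -38.5832 = 29.8336°.
θ = atan2( sin Δλ · cos φ₂ , cos φ₁ · sin φ₂ − sin φ₁ · cos φ₂ · cos Δλ )
  = atan2(0.41155, -0.37680) = 132.476° → normalised to [0°, 360°): 132.476°.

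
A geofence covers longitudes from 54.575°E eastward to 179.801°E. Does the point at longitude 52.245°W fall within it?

No

Band width going east from +54.575° to +179.801°: ((179.801 − 54.575) mod 360) = 125.226°.
Offset of -52.245° east of the west edge: ((-52.245 − 54.575) mod 360) = 253.180°.
253.180° > 125.226° ⇒ outside.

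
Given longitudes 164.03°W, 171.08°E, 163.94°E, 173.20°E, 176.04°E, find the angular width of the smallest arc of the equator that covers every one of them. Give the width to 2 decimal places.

32.03°

Sort the longitudes: -164.03°, +163.94°, +171.08°, +173.20°, +176.04°.
Eastward gaps between consecutive values (wrapping around): 327.97°, 7.14°, 2.12°, 2.84°, 19.93°.
Largest gap = 327.97° ⇒ minimal covering band is its complement: 360° − 327.97° = 32.03°.
Band runs from +163.94° eastward to -164.03°, crossing the antimeridian.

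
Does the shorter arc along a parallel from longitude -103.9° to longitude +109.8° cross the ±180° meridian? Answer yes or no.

Yes

Naïve |109.8 − -103.9| = 213.7° > 180°, so the shorter arc goes the other way round — across 180°.
Signed shortest Δλ = ((109.8 − -103.9 + 180) mod 360) − 180 = -146.3°.
Going west by 146.3° from -103.9° passes through 180° before reaching +109.8°.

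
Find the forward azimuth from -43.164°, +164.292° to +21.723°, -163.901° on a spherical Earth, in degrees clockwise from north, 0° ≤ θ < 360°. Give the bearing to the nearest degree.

Δλ = -163.901 − 164.292 = -328.193°; wrapped into (−180°, 180°]: 31.807°.
θ = atan2( sin Δλ · cos φ₂ , cos φ₁ · sin φ₂ − sin φ₁ · cos φ₂ · cos Δλ )
  = atan2(0.48963, 0.81004) = 31.151° → normalised to [0°, 360°): 31.151°.

31°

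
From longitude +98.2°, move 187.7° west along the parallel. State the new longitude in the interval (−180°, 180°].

Start at +98.2°; shift −187.7° → -89.5°.
-89.5° already lies in (−180°, 180°].

-89.5°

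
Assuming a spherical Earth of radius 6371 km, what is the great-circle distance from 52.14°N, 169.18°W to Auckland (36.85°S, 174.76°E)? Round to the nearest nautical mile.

Δλ = 174.76 − -169.18 = 343.94°; wrapped into (−180°, 180°]: -16.06°.
Δφ = -36.85 − 52.14 = -88.99°.
a = sin²(Δφ/2) + cos φ₁ · cos φ₂ · sin²(Δλ/2) = 0.500770.
c = 2·atan2(√a, √(1−a)) = 1.57234 rad → d = 6371·c ≈ 10017.36 km ≈ 5408.94 nmi.

5409 nmi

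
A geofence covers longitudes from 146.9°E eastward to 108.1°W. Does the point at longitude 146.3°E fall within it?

Band width going east from +146.9° to -108.1°: ((-108.1 − 146.9) mod 360) = 105.0°.
Offset of +146.3° east of the west edge: ((146.3 − 146.9) mod 360) = 359.4°.
359.4° > 105.0° ⇒ outside.

No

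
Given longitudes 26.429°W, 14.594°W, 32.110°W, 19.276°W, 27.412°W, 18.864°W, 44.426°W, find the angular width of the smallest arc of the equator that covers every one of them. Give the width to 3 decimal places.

29.832°

Sort the longitudes: -44.426°, -32.110°, -27.412°, -26.429°, -19.276°, -18.864°, -14.594°.
Eastward gaps between consecutive values (wrapping around): 12.316°, 4.698°, 0.983°, 7.153°, 0.412°, 4.270°, 330.168°.
Largest gap = 330.168° ⇒ minimal covering band is its complement: 360° − 330.168° = 29.832°.
Band runs from -44.426° eastward to -14.594°.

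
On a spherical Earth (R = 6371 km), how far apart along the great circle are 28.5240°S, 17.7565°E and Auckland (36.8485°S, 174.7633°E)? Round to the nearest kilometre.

Δλ = 174.7633 − 17.7565 = 157.0068°.
Δφ = -36.8485 − -28.5240 = -8.3245°.
a = sin²(Δφ/2) + cos φ₁ · cos φ₂ · sin²(Δλ/2) = 0.680429.
c = 2·atan2(√a, √(1−a)) = 1.93998 rad → d = 6371·c ≈ 12359.63 km.

12360 km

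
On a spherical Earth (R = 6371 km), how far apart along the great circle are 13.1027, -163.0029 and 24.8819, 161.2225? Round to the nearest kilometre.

3968 km

Δλ = 161.2225 − -163.0029 = 324.2254°; wrapped into (−180°, 180°]: -35.7746°.
Δφ = 24.8819 − 13.1027 = 11.7792°.
a = sin²(Δφ/2) + cos φ₁ · cos φ₂ · sin²(Δλ/2) = 0.093883.
c = 2·atan2(√a, √(1−a)) = 0.62282 rad → d = 6371·c ≈ 3968.01 km.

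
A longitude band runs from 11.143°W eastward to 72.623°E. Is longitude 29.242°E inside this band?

Yes

Band width going east from -11.143° to +72.623°: ((72.623 − -11.143) mod 360) = 83.766°.
Offset of +29.242° east of the west edge: ((29.242 − -11.143) mod 360) = 40.385°.
40.385° ≤ 83.766° ⇒ inside.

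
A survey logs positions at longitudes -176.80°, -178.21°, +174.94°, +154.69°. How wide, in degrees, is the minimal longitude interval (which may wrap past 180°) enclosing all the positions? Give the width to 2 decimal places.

Sort the longitudes: -178.21°, -176.80°, +154.69°, +174.94°.
Eastward gaps between consecutive values (wrapping around): 1.41°, 331.49°, 20.25°, 6.85°.
Largest gap = 331.49° ⇒ minimal covering band is its complement: 360° − 331.49° = 28.51°.
Band runs from +154.69° eastward to -176.80°, crossing the antimeridian.

28.51°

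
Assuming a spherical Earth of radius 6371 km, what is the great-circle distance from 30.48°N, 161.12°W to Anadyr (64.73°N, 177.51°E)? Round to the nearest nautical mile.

2206 nmi

Δλ = 177.51 − -161.12 = 338.63°; wrapped into (−180°, 180°]: -21.37°.
Δφ = 64.73 − 30.48 = 34.25°.
a = sin²(Δφ/2) + cos φ₁ · cos φ₂ · sin²(Δλ/2) = 0.099352.
c = 2·atan2(√a, √(1−a)) = 0.64134 rad → d = 6371·c ≈ 4085.96 km ≈ 2206.24 nmi.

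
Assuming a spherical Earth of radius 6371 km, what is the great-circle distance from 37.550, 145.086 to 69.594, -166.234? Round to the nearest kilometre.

4569 km

Δλ = -166.234 − 145.086 = -311.320°; wrapped into (−180°, 180°]: 48.680°.
Δφ = 69.594 − 37.550 = 32.044°.
a = sin²(Δφ/2) + cos φ₁ · cos φ₂ · sin²(Δλ/2) = 0.123137.
c = 2·atan2(√a, √(1−a)) = 0.71708 rad → d = 6371·c ≈ 4568.53 km.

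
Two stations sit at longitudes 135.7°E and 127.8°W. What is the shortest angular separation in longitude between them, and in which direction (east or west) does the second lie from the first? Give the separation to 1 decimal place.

96.5° east

Raw difference: -127.8 − 135.7 = -263.5°.
Normalise into (−180°, 180°]: -263.5° + 360° = 96.5°.
Positive ⇒ the second point lies to the east; separation 96.5°.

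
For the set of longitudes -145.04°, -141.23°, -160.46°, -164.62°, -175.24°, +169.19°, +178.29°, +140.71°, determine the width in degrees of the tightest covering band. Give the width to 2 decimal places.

78.06°

Sort the longitudes: -175.24°, -164.62°, -160.46°, -145.04°, -141.23°, +140.71°, +169.19°, +178.29°.
Eastward gaps between consecutive values (wrapping around): 10.62°, 4.16°, 15.42°, 3.81°, 281.94°, 28.48°, 9.10°, 6.47°.
Largest gap = 281.94° ⇒ minimal covering band is its complement: 360° − 281.94° = 78.06°.
Band runs from +140.71° eastward to -141.23°, crossing the antimeridian.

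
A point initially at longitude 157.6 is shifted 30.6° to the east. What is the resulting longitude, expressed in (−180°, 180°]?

-171.8°

Start at +157.6°; shift +30.6° → +188.2°.
+188.2° lies outside (−180°, 180°]; subtract 360° → -171.8°.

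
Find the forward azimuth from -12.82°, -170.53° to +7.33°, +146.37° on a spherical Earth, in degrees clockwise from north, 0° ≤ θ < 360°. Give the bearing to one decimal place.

Δλ = 146.37 − -170.53 = 316.90°; wrapped into (−180°, 180°]: -43.10°.
θ = atan2( sin Δλ · cos φ₂ , cos φ₁ · sin φ₂ − sin φ₁ · cos φ₂ · cos Δλ )
  = atan2(-0.67769, 0.28509) = -67.184° → normalised to [0°, 360°): 292.816°.

292.8°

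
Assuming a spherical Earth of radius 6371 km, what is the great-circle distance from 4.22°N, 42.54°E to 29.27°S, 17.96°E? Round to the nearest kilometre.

Δλ = 17.96 − 42.54 = -24.58°.
Δφ = -29.27 − 4.22 = -33.49°.
a = sin²(Δφ/2) + cos φ₁ · cos φ₂ · sin²(Δλ/2) = 0.122426.
c = 2·atan2(√a, √(1−a)) = 0.71492 rad → d = 6371·c ≈ 4554.74 km.

4555 km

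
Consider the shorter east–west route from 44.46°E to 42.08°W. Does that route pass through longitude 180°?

Signed shortest Δλ = ((-42.08 − 44.46 + 180) mod 360) − 180 = -86.54°.
Going west by 86.54° from +44.46° reaches -42.08° without touching 180°.

No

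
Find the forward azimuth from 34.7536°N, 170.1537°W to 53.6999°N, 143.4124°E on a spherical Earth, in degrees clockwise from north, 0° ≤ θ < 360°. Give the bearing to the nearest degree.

315°

Δλ = 143.4124 − -170.1537 = 313.5661°; wrapped into (−180°, 180°]: -46.4339°.
θ = atan2( sin Δλ · cos φ₂ , cos φ₁ · sin φ₂ − sin φ₁ · cos φ₂ · cos Δλ )
  = atan2(-0.42896, 0.42957) = -44.959° → normalised to [0°, 360°): 315.041°.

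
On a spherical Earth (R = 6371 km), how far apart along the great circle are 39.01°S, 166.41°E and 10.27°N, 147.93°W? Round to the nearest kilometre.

Δλ = -147.93 − 166.41 = -314.34°; wrapped into (−180°, 180°]: 45.66°.
Δφ = 10.27 − -39.01 = 49.28°.
a = sin²(Δφ/2) + cos φ₁ · cos φ₂ · sin²(Δλ/2) = 0.288921.
c = 2·atan2(√a, √(1−a)) = 1.13497 rad → d = 6371·c ≈ 7230.91 km.

7231 km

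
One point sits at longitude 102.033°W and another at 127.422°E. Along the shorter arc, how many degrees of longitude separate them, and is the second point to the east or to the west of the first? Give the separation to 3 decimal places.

130.545° west

Raw difference: 127.422 − -102.033 = 229.455°.
Normalise into (−180°, 180°]: 229.455° − 360° = -130.545°.
Negative ⇒ the second point lies to the west; separation 130.545°.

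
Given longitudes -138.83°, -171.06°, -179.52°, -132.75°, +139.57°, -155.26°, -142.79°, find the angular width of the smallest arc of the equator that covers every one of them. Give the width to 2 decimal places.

87.68°

Sort the longitudes: -179.52°, -171.06°, -155.26°, -142.79°, -138.83°, -132.75°, +139.57°.
Eastward gaps between consecutive values (wrapping around): 8.46°, 15.80°, 12.47°, 3.96°, 6.08°, 272.32°, 40.91°.
Largest gap = 272.32° ⇒ minimal covering band is its complement: 360° − 272.32° = 87.68°.
Band runs from +139.57° eastward to -132.75°, crossing the antimeridian.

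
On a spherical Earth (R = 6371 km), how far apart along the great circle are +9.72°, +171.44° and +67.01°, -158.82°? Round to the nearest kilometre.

Δλ = -158.82 − 171.44 = -330.26°; wrapped into (−180°, 180°]: 29.74°.
Δφ = 67.01 − 9.72 = 57.29°.
a = sin²(Δφ/2) + cos φ₁ · cos φ₂ · sin²(Δλ/2) = 0.255159.
c = 2·atan2(√a, √(1−a)) = 1.05907 rad → d = 6371·c ≈ 6747.34 km.

6747 km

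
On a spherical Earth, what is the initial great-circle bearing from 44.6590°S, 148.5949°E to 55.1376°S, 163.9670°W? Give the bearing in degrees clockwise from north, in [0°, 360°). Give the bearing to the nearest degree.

127°

Δλ = -163.9670 − 148.5949 = -312.5619°; wrapped into (−180°, 180°]: 47.4381°.
θ = atan2( sin Δλ · cos φ₂ , cos φ₁ · sin φ₂ − sin φ₁ · cos φ₂ · cos Δλ )
  = atan2(0.42102, -0.31189) = 126.531° → normalised to [0°, 360°): 126.531°.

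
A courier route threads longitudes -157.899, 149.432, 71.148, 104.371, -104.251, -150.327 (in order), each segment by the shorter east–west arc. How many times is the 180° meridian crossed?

2

Leg 1: -157.899° → +149.432°, shortest Δλ = -52.669° (west) — crosses 180°.
Leg 2: +149.432° → +71.148°, shortest Δλ = -78.284° (west) — does not cross 180°.
Leg 3: +71.148° → +104.371°, shortest Δλ = 33.223° (east) — does not cross 180°.
Leg 4: +104.371° → -104.251°, shortest Δλ = 151.378° (east) — crosses 180°.
Leg 5: -104.251° → -150.327°, shortest Δλ = -46.076° (west) — does not cross 180°.
Total crossings: 2.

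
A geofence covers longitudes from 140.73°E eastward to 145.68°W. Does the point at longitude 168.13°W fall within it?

Band width going east from +140.73° to -145.68°: ((-145.68 − 140.73) mod 360) = 73.59°.
Offset of -168.13° east of the west edge: ((-168.13 − 140.73) mod 360) = 51.14°.
51.14° ≤ 73.59° ⇒ inside.

Yes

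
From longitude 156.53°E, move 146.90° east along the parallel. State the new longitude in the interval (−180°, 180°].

56.57°W

Start at +156.53°; shift +146.90° → +303.43°.
+303.43° lies outside (−180°, 180°]; subtract 360° → -56.57°.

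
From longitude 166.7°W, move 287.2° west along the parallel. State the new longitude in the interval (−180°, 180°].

93.9°W

Start at -166.7°; shift −287.2° → -453.9°.
-453.9° lies outside (−180°, 180°]; add 360° → -93.9°.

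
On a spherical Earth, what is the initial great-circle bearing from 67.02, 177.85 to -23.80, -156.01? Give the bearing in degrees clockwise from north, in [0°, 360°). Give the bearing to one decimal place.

Δλ = -156.01 − 177.85 = -333.86°; wrapped into (−180°, 180°]: 26.14°.
θ = atan2( sin Δλ · cos φ₂ , cos φ₁ · sin φ₂ − sin φ₁ · cos φ₂ · cos Δλ )
  = atan2(0.40310, -0.91374) = 156.195° → normalised to [0°, 360°): 156.195°.

156.2°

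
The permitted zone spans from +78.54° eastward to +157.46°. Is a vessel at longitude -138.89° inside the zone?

No

Band width going east from +78.54° to +157.46°: ((157.46 − 78.54) mod 360) = 78.92°.
Offset of -138.89° east of the west edge: ((-138.89 − 78.54) mod 360) = 142.57°.
142.57° > 78.92° ⇒ outside.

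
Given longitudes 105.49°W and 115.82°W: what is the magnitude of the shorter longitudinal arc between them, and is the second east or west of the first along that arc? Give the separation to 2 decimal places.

Raw difference: -115.82 − -105.49 = -10.33°.
Normalise into (−180°, 180°]: -10.33° stays -10.33°.
Negative ⇒ the second point lies to the west; separation 10.33°.

10.33° west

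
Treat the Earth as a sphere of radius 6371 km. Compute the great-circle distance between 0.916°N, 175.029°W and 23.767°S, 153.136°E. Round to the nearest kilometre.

Δλ = 153.136 − -175.029 = 328.165°; wrapped into (−180°, 180°]: -31.835°.
Δφ = -23.767 − 0.916 = -24.683°.
a = sin²(Δφ/2) + cos φ₁ · cos φ₂ · sin²(Δλ/2) = 0.114511.
c = 2·atan2(√a, √(1−a)) = 0.69042 rad → d = 6371·c ≈ 4398.67 km.

4399 km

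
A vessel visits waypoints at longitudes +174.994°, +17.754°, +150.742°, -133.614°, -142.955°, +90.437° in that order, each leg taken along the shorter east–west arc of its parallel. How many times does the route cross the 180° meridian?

Leg 1: +174.994° → +17.754°, shortest Δλ = -157.24° (west) — does not cross 180°.
Leg 2: +17.754° → +150.742°, shortest Δλ = 132.988° (east) — does not cross 180°.
Leg 3: +150.742° → -133.614°, shortest Δλ = 75.644° (east) — crosses 180°.
Leg 4: -133.614° → -142.955°, shortest Δλ = -9.341° (west) — does not cross 180°.
Leg 5: -142.955° → +90.437°, shortest Δλ = -126.608° (west) — crosses 180°.
Total crossings: 2.

2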